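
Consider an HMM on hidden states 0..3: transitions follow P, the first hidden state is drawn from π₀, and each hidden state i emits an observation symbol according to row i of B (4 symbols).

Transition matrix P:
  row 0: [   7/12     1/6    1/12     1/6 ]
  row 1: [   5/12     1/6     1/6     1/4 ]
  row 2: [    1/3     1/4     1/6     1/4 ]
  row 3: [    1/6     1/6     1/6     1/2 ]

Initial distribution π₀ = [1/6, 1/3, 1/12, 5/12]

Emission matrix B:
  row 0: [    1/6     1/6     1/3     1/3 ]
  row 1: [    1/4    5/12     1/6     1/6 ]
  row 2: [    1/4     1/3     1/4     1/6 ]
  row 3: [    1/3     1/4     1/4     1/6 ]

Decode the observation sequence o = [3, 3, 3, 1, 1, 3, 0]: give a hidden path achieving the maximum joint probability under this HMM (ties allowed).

t=0: δ = [5.556e-02, 5.556e-02, 1.389e-02, 6.944e-02]  (obs o_0=3)
t=1: δ = [1.080e-02, 1.929e-03, 1.929e-03, 5.787e-03]  ψ = [0, 3, 3, 3]  (obs o_1=3)
t=2: δ = [2.100e-03, 3.001e-04, 1.608e-04, 4.823e-04]  ψ = [0, 0, 3, 3]  (obs o_2=3)
t=3: δ = [2.042e-04, 1.459e-04, 5.835e-05, 8.752e-05]  ψ = [0, 0, 0, 0]  (obs o_3=1)
t=4: δ = [1.985e-05, 1.418e-05, 8.104e-06, 1.094e-05]  ψ = [0, 0, 1, 3]  (obs o_4=1)
t=5: δ = [3.861e-06, 5.515e-07, 3.939e-07, 9.117e-07]  ψ = [0, 0, 1, 3]  (obs o_5=3)
t=6: δ = [3.753e-07, 1.609e-07, 8.043e-08, 2.145e-07]  ψ = [0, 0, 0, 0]  (obs o_6=0)
backtrack: best end state = 0; path = [0, 0, 0, 0, 0, 0, 0]

path = [0, 0, 0, 0, 0, 0, 0]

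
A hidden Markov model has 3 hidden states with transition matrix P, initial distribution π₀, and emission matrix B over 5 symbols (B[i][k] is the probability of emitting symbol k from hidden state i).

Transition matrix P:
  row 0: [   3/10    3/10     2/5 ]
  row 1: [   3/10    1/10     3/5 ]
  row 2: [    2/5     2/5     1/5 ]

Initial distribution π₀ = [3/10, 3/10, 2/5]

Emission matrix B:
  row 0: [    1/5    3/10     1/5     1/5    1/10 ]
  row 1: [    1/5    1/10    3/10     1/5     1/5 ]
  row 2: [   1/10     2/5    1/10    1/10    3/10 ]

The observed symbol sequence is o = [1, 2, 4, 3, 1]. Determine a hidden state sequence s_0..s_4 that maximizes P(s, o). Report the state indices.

path = [2, 1, 2, 1, 2]

t=0: δ = [9.000e-02, 3.000e-02, 1.600e-01]  (obs o_0=1)
t=1: δ = [1.280e-02, 1.920e-02, 3.600e-03]  ψ = [2, 2, 0]  (obs o_1=2)
t=2: δ = [5.760e-04, 7.680e-04, 3.456e-03]  ψ = [1, 0, 1]  (obs o_2=4)
t=3: δ = [2.765e-04, 2.765e-04, 6.912e-05]  ψ = [2, 2, 2]  (obs o_3=3)
t=4: δ = [2.488e-05, 8.294e-06, 6.636e-05]  ψ = [0, 0, 1]  (obs o_4=1)
backtrack: best end state = 2; path = [2, 1, 2, 1, 2]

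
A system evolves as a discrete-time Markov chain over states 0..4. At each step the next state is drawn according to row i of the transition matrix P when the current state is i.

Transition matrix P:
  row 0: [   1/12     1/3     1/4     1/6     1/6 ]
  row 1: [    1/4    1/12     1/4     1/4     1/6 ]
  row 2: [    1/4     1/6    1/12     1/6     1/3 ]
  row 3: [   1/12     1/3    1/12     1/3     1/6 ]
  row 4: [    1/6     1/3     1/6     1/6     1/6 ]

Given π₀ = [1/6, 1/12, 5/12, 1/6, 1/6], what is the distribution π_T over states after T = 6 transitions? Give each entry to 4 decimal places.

π = [0.1683, 0.2442, 0.1683, 0.2244, 0.1947]

t=0: π = [0.1667, 0.0833, 0.4167, 0.1667, 0.1667]
t=1: π = [0.1806, 0.2431, 0.1389, 0.2014, 0.2361]
t=2: π = [0.1667, 0.2494, 0.1736, 0.2205, 0.1898]
t=3: π = [0.1697, 0.2420, 0.1685, 0.2242, 0.1956]
t=4: π = [0.1681, 0.2447, 0.1683, 0.2242, 0.1947]
t=5: π = [0.1684, 0.2441, 0.1684, 0.2244, 0.1947]
t=6: π = [0.1683, 0.2442, 0.1683, 0.2244, 0.1947]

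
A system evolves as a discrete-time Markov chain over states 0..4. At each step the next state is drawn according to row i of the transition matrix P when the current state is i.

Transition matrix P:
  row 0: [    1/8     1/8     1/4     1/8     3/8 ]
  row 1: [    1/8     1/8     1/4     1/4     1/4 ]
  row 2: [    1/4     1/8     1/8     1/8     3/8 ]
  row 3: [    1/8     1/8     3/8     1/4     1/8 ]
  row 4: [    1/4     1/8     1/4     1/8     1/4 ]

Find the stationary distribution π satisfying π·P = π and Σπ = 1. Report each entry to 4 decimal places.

π = [0.1905, 0.1250, 0.2401, 0.1607, 0.2837]

Balance equations π_j = Σ_i π_i·P[i][j]:
  π_0 = 1/8·π_0 + 1/8·π_1 + 1/4·π_2 + 1/8·π_3 + 1/4·π_4
  π_1 = 1/8·π_0 + 1/8·π_1 + 1/8·π_2 + 1/8·π_3 + 1/8·π_4
  π_2 = 1/4·π_0 + 1/4·π_1 + 1/8·π_2 + 3/8·π_3 + 1/4·π_4
  π_3 = 1/8·π_0 + 1/4·π_1 + 1/8·π_2 + 1/4·π_3 + 1/8·π_4
  normalize: π_0 + π_1 + π_2 + π_3 + π_4 = 1
Solving the linear system gives exactly π = [4/21, 1/8, 121/504, 9/56, 143/504].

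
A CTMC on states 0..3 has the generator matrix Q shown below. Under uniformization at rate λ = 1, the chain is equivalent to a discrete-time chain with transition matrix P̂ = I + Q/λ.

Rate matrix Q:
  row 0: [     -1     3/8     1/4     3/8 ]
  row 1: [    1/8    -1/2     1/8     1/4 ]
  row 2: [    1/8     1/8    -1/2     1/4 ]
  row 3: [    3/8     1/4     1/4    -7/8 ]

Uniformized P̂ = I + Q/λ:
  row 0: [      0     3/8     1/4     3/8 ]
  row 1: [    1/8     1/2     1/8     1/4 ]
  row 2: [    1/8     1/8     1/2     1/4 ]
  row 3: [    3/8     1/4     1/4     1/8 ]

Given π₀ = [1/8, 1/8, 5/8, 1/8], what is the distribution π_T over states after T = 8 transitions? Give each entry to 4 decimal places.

π = [0.1646, 0.3138, 0.2811, 0.2405]

t=0: π = [0.1250, 0.1250, 0.6250, 0.1250]
t=1: π = [0.1406, 0.2188, 0.3906, 0.2500]
t=2: π = [0.1699, 0.2734, 0.3203, 0.2363]
t=3: π = [0.1628, 0.2996, 0.2959, 0.2417]
t=4: π = [0.1651, 0.3083, 0.2865, 0.2401]
t=5: π = [0.1644, 0.3119, 0.2831, 0.2406]
t=6: π = [0.1646, 0.3131, 0.2818, 0.2405]
t=7: π = [0.1645, 0.3136, 0.2813, 0.2405]
t=8: π = [0.1646, 0.3138, 0.2811, 0.2405]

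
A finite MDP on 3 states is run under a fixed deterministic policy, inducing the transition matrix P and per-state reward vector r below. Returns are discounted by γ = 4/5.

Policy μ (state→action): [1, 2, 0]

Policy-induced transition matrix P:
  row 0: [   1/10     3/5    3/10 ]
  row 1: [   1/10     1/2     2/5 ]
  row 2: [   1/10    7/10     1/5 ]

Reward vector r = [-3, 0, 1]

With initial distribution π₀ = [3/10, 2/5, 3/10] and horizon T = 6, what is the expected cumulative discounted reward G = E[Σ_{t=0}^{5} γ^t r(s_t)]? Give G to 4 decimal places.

G = -0.5431

t=0: π = [0.3000, 0.4000, 0.3000], E[r] = -0.6000, γ^t·E[r] = -0.600000, running G = -0.600000
t=1: π = [0.1000, 0.5900, 0.3100], E[r] = 0.0100, γ^t·E[r] = 0.008000, running G = -0.592000
t=2: π = [0.1000, 0.5720, 0.3280], E[r] = 0.0280, γ^t·E[r] = 0.017920, running G = -0.574080
t=3: π = [0.1000, 0.5756, 0.3244], E[r] = 0.0244, γ^t·E[r] = 0.012493, running G = -0.561587
t=4: π = [0.1000, 0.5749, 0.3251], E[r] = 0.0251, γ^t·E[r] = 0.010289, running G = -0.551298
t=5: π = [0.1000, 0.5750, 0.3250], E[r] = 0.0250, γ^t·E[r] = 0.008184, running G = -0.543114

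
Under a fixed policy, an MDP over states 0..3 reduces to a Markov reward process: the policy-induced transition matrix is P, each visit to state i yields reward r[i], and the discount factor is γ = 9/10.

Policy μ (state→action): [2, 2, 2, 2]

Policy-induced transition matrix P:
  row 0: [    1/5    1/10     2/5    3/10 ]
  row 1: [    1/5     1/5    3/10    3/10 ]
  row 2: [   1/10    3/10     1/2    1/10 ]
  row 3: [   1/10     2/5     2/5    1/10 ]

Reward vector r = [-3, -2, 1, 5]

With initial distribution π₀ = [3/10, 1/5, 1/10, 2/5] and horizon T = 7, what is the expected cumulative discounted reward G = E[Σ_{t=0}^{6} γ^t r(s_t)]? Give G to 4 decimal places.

G = 2.4091

t=0: π = [0.3000, 0.2000, 0.1000, 0.4000], E[r] = 0.8000, γ^t·E[r] = 0.800000, running G = 0.800000
t=1: π = [0.1500, 0.2600, 0.3900, 0.2000], E[r] = 0.4200, γ^t·E[r] = 0.378000, running G = 1.178000
t=2: π = [0.1410, 0.2640, 0.4130, 0.1820], E[r] = 0.3720, γ^t·E[r] = 0.301320, running G = 1.479320
t=3: π = [0.1405, 0.2636, 0.4149, 0.1810], E[r] = 0.3712, γ^t·E[r] = 0.270605, running G = 1.749925
t=4: π = [0.1404, 0.2636, 0.4151, 0.1808], E[r] = 0.3707, γ^t·E[r] = 0.243229, running G = 1.993154
t=5: π = [0.1404, 0.2636, 0.4151, 0.1808], E[r] = 0.3707, γ^t·E[r] = 0.218902, running G = 2.212056
t=6: π = [0.1404, 0.2636, 0.4152, 0.1808], E[r] = 0.3707, γ^t·E[r] = 0.197009, running G = 2.409065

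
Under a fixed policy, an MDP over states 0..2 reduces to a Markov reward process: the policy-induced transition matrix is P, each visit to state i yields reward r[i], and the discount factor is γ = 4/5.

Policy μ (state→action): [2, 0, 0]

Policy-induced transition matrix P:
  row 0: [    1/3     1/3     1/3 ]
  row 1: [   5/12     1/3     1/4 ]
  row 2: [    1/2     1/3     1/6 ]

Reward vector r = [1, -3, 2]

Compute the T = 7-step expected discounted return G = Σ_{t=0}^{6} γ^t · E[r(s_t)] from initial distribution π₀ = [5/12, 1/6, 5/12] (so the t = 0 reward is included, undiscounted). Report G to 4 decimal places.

t=0: π = [0.4167, 0.1667, 0.4167], E[r] = 0.7500, γ^t·E[r] = 0.750000, running G = 0.750000
t=1: π = [0.4167, 0.3333, 0.2500], E[r] = -0.0833, γ^t·E[r] = -0.066667, running G = 0.683333
t=2: π = [0.4028, 0.3333, 0.2639], E[r] = -0.0694, γ^t·E[r] = -0.044444, running G = 0.638889
t=3: π = [0.4051, 0.3333, 0.2616], E[r] = -0.0718, γ^t·E[r] = -0.036741, running G = 0.602148
t=4: π = [0.4047, 0.3333, 0.2620], E[r] = -0.0714, γ^t·E[r] = -0.029235, running G = 0.572914
t=5: π = [0.4048, 0.3333, 0.2619], E[r] = -0.0714, γ^t·E[r] = -0.023409, running G = 0.549505
t=6: π = [0.4048, 0.3333, 0.2619], E[r] = -0.0714, γ^t·E[r] = -0.018724, running G = 0.530781

G = 0.5308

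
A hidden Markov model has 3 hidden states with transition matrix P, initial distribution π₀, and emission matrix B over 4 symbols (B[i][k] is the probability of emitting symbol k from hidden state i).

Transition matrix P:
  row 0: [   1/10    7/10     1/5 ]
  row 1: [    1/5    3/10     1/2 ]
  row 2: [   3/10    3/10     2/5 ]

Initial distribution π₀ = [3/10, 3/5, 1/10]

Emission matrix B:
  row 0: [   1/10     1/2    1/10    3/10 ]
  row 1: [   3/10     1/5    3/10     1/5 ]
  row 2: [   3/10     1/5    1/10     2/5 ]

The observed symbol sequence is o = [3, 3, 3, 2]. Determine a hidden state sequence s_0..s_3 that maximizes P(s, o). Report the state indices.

path = [1, 2, 0, 1]

t=0: δ = [9.000e-02, 1.200e-01, 4.000e-02]  (obs o_0=3)
t=1: δ = [7.200e-03, 1.260e-02, 2.400e-02]  ψ = [1, 0, 1]  (obs o_1=3)
t=2: δ = [2.160e-03, 1.440e-03, 3.840e-03]  ψ = [2, 2, 2]  (obs o_2=3)
t=3: δ = [1.152e-04, 4.536e-04, 1.536e-04]  ψ = [2, 0, 2]  (obs o_3=2)
backtrack: best end state = 1; path = [1, 2, 0, 1]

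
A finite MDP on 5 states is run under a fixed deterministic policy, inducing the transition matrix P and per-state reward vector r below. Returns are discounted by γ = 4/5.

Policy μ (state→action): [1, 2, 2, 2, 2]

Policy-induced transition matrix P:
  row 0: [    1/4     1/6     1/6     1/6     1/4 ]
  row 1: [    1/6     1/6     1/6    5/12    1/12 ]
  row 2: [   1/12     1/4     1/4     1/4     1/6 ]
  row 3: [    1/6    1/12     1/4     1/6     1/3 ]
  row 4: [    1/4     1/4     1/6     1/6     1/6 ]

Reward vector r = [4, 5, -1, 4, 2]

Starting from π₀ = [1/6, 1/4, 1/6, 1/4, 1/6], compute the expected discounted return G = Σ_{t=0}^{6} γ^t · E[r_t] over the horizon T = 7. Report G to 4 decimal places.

G = 11.2222

t=0: π = [0.1667, 0.2500, 0.1667, 0.2500, 0.1667], E[r] = 3.0833, γ^t·E[r] = 3.083333, running G = 3.083333
t=1: π = [0.1806, 0.1736, 0.2014, 0.2431, 0.2014], E[r] = 2.7639, γ^t·E[r] = 2.211111, running G = 5.294444
t=2: π = [0.1817, 0.1800, 0.2037, 0.2269, 0.2078], E[r] = 2.7459, γ^t·E[r] = 1.757407, running G = 7.051852
t=3: π = [0.1821, 0.1821, 0.2025, 0.2286, 0.2046], E[r] = 2.7601, γ^t·E[r] = 1.413160, running G = 8.465012
t=4: π = [0.1820, 0.1815, 0.2026, 0.2291, 0.2048], E[r] = 2.7590, γ^t·E[r] = 1.130082, running G = 9.595095
t=5: π = [0.1820, 0.1815, 0.2026, 0.2289, 0.2049], E[r] = 2.7586, γ^t·E[r] = 0.903929, running G = 10.499023
t=6: π = [0.1820, 0.1815, 0.2026, 0.2289, 0.2049], E[r] = 2.7587, γ^t·E[r] = 0.723168, running G = 11.222191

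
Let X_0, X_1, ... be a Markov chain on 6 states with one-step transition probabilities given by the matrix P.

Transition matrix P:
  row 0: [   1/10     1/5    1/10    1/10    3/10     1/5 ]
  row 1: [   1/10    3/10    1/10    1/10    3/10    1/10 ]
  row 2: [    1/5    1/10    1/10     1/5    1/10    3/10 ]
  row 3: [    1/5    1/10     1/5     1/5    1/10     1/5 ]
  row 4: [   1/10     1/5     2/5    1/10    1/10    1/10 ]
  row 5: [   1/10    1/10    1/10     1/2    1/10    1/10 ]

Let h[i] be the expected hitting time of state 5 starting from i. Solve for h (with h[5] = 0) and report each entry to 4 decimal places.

h = [5.6026, 6.2252, 4.9007, 5.3907, 5.8940, 0.0000]

First-step conditioning: h[5] = 0; for i ≠ 5, h[i] = 1 + Σ_k P[i][k]·h[k].
  h[0] = 1 + 1/10·h[0] + 1/5·h[1] + 1/10·h[2] + 1/10·h[3] + 3/10·h[4]
  h[1] = 1 + 1/10·h[0] + 3/10·h[1] + 1/10·h[2] + 1/10·h[3] + 3/10·h[4]
  h[2] = 1 + 1/5·h[0] + 1/10·h[1] + 1/10·h[2] + 1/5·h[3] + 1/10·h[4]
  h[3] = 1 + 1/5·h[0] + 1/10·h[1] + 1/5·h[2] + 1/5·h[3] + 1/10·h[4]
  h[4] = 1 + 1/10·h[0] + 1/5·h[1] + 2/5·h[2] + 1/10·h[3] + 1/10·h[4]
Solving the 5×5 linear system over states ≠ 5 gives exactly h = [846/151, 940/151, 740/151, 814/151, 890/151, 0] (h[5] = 0 is the target).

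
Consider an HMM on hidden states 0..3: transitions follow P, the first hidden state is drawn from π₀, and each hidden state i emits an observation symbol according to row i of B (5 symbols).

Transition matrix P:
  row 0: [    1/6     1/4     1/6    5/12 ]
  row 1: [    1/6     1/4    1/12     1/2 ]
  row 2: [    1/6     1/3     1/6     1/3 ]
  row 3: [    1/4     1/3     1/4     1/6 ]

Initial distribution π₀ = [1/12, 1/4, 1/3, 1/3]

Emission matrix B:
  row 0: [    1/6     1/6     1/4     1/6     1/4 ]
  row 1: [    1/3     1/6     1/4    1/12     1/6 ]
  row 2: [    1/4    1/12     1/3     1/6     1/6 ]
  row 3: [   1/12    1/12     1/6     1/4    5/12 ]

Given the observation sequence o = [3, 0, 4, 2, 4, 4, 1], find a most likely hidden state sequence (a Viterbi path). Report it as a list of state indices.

path = [3, 1, 3, 1, 3, 3, 1]

t=0: δ = [1.389e-02, 2.083e-02, 5.556e-02, 8.333e-02]  (obs o_0=3)
t=1: δ = [3.472e-03, 9.259e-03, 5.208e-03, 1.543e-03]  ψ = [3, 3, 3, 2]  (obs o_1=0)
t=2: δ = [3.858e-04, 3.858e-04, 1.447e-04, 1.929e-03]  ψ = [1, 1, 2, 1]  (obs o_2=4)
t=3: δ = [1.206e-04, 1.608e-04, 1.608e-04, 5.358e-05]  ψ = [3, 3, 3, 3]  (obs o_3=2)
t=4: δ = [6.698e-06, 8.931e-06, 4.465e-06, 3.349e-05]  ψ = [1, 2, 2, 1]  (obs o_4=4)
t=5: δ = [2.093e-06, 1.861e-06, 1.395e-06, 2.326e-06]  ψ = [3, 3, 3, 3]  (obs o_5=4)
t=6: δ = [9.690e-08, 1.292e-07, 4.845e-08, 7.752e-08]  ψ = [3, 3, 3, 1]  (obs o_6=1)
backtrack: best end state = 1; path = [3, 1, 3, 1, 3, 3, 1]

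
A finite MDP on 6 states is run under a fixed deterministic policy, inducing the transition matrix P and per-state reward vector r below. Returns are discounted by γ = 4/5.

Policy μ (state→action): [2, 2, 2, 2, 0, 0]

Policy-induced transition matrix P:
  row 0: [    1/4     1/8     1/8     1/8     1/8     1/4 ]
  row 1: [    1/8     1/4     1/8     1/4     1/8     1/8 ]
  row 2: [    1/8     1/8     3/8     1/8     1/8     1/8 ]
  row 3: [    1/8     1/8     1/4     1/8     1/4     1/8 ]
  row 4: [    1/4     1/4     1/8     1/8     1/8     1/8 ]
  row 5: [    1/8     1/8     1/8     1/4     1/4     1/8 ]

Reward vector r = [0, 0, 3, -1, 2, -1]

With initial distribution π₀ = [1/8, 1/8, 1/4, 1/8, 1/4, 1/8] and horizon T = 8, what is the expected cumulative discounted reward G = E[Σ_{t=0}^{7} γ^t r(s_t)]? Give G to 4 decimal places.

G = 2.9166

t=0: π = [0.1250, 0.1250, 0.2500, 0.1250, 0.2500, 0.1250], E[r] = 1.0000, γ^t·E[r] = 1.000000, running G = 1.000000
t=1: π = [0.1719, 0.1719, 0.2031, 0.1563, 0.1563, 0.1406], E[r] = 0.6250, γ^t·E[r] = 0.500000, running G = 1.500000
t=2: π = [0.1660, 0.1660, 0.1953, 0.1641, 0.1621, 0.1465], E[r] = 0.5996, γ^t·E[r] = 0.383750, running G = 1.883750
t=3: π = [0.1660, 0.1660, 0.1943, 0.1641, 0.1638, 0.1458], E[r] = 0.6008, γ^t·E[r] = 0.307625, running G = 2.191375
t=4: π = [0.1662, 0.1662, 0.1941, 0.1640, 0.1637, 0.1458], E[r] = 0.6000, γ^t·E[r] = 0.245763, running G = 2.437138
t=5: π = [0.1662, 0.1662, 0.1940, 0.1640, 0.1637, 0.1458], E[r] = 0.5997, γ^t·E[r] = 0.196514, running G = 2.633651
t=6: π = [0.1662, 0.1662, 0.1940, 0.1640, 0.1637, 0.1458], E[r] = 0.5997, γ^t·E[r] = 0.157201, running G = 2.790852
t=7: π = [0.1662, 0.1662, 0.1940, 0.1640, 0.1637, 0.1458], E[r] = 0.5997, γ^t·E[r] = 0.125759, running G = 2.916611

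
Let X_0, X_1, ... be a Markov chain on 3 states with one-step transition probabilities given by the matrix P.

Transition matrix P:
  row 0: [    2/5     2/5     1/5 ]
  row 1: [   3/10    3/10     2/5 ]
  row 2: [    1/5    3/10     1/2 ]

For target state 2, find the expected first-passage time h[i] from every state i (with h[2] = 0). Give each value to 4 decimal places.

h = [3.6667, 3.0000, 0.0000]

First-step conditioning: h[2] = 0; for i ≠ 2, h[i] = 1 + Σ_k P[i][k]·h[k].
  h[0] = 1 + 2/5·h[0] + 2/5·h[1]
  h[1] = 1 + 3/10·h[0] + 3/10·h[1]
Solving the 2×2 linear system over states ≠ 2 gives exactly h = [11/3, 3, 0] (h[2] = 0 is the target).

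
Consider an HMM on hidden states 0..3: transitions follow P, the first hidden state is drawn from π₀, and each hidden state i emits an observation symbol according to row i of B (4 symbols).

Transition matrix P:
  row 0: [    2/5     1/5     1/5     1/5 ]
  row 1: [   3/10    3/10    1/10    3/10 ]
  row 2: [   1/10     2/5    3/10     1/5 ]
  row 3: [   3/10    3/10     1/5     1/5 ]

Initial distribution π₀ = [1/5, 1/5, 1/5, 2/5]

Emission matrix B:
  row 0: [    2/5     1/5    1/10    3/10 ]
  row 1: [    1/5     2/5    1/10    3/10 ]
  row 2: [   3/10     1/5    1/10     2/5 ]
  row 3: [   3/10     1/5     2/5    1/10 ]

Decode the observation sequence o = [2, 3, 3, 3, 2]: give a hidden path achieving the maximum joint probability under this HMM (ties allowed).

path = [3, 2, 2, 1, 3]

t=0: δ = [2.000e-02, 2.000e-02, 2.000e-02, 1.600e-01]  (obs o_0=2)
t=1: δ = [1.440e-02, 1.440e-02, 1.280e-02, 3.200e-03]  ψ = [3, 3, 3, 3]  (obs o_1=3)
t=2: δ = [1.728e-03, 1.536e-03, 1.536e-03, 4.320e-04]  ψ = [0, 2, 2, 1]  (obs o_2=3)
t=3: δ = [2.074e-04, 1.843e-04, 1.843e-04, 4.608e-05]  ψ = [0, 2, 2, 1]  (obs o_3=3)
t=4: δ = [8.294e-06, 7.373e-06, 5.530e-06, 2.212e-05]  ψ = [0, 2, 2, 1]  (obs o_4=2)
backtrack: best end state = 3; path = [3, 2, 2, 1, 3]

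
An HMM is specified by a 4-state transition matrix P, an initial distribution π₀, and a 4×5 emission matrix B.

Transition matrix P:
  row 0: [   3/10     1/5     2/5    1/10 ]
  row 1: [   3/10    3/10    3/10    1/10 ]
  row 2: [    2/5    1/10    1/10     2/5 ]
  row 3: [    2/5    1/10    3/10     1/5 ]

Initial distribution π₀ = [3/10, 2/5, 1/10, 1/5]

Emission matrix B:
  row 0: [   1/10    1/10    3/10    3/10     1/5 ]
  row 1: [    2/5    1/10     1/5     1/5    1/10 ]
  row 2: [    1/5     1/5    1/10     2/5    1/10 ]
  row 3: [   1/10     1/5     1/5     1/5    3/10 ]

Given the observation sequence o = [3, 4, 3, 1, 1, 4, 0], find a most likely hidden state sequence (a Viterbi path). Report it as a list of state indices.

path = [0, 0, 2, 3, 2, 3, 2]

t=0: δ = [9.000e-02, 8.000e-02, 4.000e-02, 4.000e-02]  (obs o_0=3)
t=1: δ = [5.400e-03, 2.400e-03, 3.600e-03, 4.800e-03]  ψ = [0, 1, 0, 2]  (obs o_1=4)
t=2: δ = [5.760e-04, 2.160e-04, 8.640e-04, 2.880e-04]  ψ = [3, 0, 0, 2]  (obs o_2=3)
t=3: δ = [3.456e-05, 1.152e-05, 4.608e-05, 6.912e-05]  ψ = [2, 0, 0, 2]  (obs o_3=1)
t=4: δ = [2.765e-06, 6.912e-07, 4.147e-06, 3.686e-06]  ψ = [3, 0, 3, 2]  (obs o_4=1)
t=5: δ = [3.318e-07, 5.530e-08, 1.106e-07, 4.977e-07]  ψ = [2, 0, 0, 2]  (obs o_5=4)
t=6: δ = [1.991e-08, 2.654e-08, 2.986e-08, 9.953e-09]  ψ = [3, 0, 3, 3]  (obs o_6=0)
backtrack: best end state = 2; path = [0, 0, 2, 3, 2, 3, 2]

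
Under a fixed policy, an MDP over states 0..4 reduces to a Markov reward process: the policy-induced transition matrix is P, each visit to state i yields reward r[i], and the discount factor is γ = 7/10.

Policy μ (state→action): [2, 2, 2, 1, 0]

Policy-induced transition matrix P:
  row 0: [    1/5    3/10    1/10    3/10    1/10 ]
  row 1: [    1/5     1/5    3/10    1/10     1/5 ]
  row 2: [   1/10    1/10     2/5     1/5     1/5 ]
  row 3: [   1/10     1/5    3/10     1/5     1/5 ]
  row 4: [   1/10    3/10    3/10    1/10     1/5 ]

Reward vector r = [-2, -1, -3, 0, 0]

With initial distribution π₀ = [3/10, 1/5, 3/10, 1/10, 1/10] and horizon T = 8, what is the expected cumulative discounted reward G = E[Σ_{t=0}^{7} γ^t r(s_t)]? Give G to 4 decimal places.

G = -4.6060

t=0: π = [0.3000, 0.2000, 0.3000, 0.1000, 0.1000], E[r] = -1.7000, γ^t·E[r] = -1.700000, running G = -1.700000
t=1: π = [0.1500, 0.2100, 0.2700, 0.2000, 0.1700], E[r] = -1.3200, γ^t·E[r] = -0.924000, running G = -2.624000
t=2: π = [0.1360, 0.2050, 0.2970, 0.1770, 0.1850], E[r] = -1.3680, γ^t·E[r] = -0.670320, running G = -3.294320
t=3: π = [0.1341, 0.2024, 0.3025, 0.1746, 0.1864], E[r] = -1.3781, γ^t·E[r] = -0.472688, running G = -3.767008
t=4: π = [0.1337, 0.2018, 0.3034, 0.1745, 0.1866], E[r] = -1.3794, γ^t·E[r] = -0.331192, running G = -4.098200
t=5: π = [0.1335, 0.2017, 0.3036, 0.1745, 0.1866], E[r] = -1.3796, γ^t·E[r] = -0.231871, running G = -4.330071
t=6: π = [0.1335, 0.2017, 0.3037, 0.1745, 0.1866], E[r] = -1.3797, γ^t·E[r] = -0.162315, running G = -4.492386
t=7: π = [0.1335, 0.2017, 0.3037, 0.1745, 0.1866], E[r] = -1.3797, γ^t·E[r] = -0.113622, running G = -4.606008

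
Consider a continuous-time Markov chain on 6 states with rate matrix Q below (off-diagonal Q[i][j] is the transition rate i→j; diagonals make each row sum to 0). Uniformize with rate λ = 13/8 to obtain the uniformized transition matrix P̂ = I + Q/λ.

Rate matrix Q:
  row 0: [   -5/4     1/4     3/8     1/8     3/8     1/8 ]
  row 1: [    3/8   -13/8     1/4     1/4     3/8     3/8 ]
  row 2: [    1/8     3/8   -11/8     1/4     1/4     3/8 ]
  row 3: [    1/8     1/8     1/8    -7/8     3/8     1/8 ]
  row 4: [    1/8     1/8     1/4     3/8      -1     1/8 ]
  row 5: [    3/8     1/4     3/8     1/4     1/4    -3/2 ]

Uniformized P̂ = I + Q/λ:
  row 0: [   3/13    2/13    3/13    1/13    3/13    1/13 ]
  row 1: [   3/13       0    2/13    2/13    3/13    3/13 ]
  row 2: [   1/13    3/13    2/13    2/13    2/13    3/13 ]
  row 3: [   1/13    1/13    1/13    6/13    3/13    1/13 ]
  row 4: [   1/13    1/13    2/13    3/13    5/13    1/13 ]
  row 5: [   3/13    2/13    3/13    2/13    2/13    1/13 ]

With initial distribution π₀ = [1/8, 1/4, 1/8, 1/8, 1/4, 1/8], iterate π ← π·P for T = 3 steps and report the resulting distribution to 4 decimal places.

π = [0.1338, 0.1121, 0.1561, 0.2311, 0.2473, 0.1196]

t=0: π = [0.1250, 0.2500, 0.1250, 0.1250, 0.2500, 0.1250]
t=1: π = [0.1538, 0.0962, 0.1635, 0.2019, 0.2500, 0.1346]
t=2: π = [0.1361, 0.1169, 0.1605, 0.2234, 0.2463, 0.1169]
t=3: π = [0.1338, 0.1121, 0.1561, 0.2311, 0.2473, 0.1196]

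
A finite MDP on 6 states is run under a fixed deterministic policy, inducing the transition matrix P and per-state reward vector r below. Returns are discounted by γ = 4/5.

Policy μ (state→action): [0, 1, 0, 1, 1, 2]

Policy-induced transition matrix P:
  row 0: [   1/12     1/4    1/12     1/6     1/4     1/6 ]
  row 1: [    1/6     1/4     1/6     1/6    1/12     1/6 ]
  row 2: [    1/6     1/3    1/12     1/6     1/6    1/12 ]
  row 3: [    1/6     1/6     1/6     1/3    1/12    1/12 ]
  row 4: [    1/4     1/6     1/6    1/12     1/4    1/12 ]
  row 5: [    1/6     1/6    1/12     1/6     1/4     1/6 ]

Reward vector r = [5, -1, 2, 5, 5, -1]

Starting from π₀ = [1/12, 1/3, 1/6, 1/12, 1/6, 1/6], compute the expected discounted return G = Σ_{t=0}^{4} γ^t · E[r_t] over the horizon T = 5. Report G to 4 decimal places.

G = 7.3814

t=0: π = [0.0833, 0.3333, 0.1667, 0.0833, 0.1667, 0.1667], E[r] = 1.5000, γ^t·E[r] = 1.500000, running G = 1.500000
t=1: π = [0.1736, 0.2292, 0.1319, 0.1667, 0.1667, 0.1319], E[r] = 2.4375, γ^t·E[r] = 1.950000, running G = 3.450000
t=2: π = [0.1661, 0.2222, 0.1302, 0.1806, 0.1730, 0.1279], E[r] = 2.5087, γ^t·E[r] = 1.605556, running G = 5.055556
t=3: π = [0.1672, 0.2207, 0.1313, 0.1823, 0.1720, 0.1264], E[r] = 2.5236, γ^t·E[r] = 1.292074, running G = 6.347630
t=4: π = [0.1671, 0.2209, 0.1313, 0.1827, 0.1719, 0.1262], E[r] = 2.5238, γ^t·E[r] = 1.033733, running G = 7.381363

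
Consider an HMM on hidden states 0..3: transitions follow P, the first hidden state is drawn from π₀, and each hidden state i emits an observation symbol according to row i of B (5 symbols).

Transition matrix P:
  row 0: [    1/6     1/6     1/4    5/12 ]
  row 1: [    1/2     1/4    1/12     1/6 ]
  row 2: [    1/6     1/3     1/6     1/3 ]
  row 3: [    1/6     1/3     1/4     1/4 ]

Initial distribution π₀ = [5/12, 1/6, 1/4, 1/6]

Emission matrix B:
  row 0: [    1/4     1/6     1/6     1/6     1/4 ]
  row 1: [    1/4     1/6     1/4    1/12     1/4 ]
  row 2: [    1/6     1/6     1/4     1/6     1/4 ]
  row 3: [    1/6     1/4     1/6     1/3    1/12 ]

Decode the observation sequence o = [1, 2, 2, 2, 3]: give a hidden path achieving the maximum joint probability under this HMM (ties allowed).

t=0: δ = [6.944e-02, 2.778e-02, 4.167e-02, 4.167e-02]  (obs o_0=1)
t=1: δ = [2.315e-03, 3.472e-03, 4.340e-03, 4.823e-03]  ψ = [1, 2, 0, 0]  (obs o_1=2)
t=2: δ = [2.894e-04, 4.019e-04, 3.014e-04, 2.411e-04]  ψ = [1, 3, 3, 2]  (obs o_2=2)
t=3: δ = [3.349e-05, 2.512e-05, 1.808e-05, 2.009e-05]  ψ = [1, 1, 0, 0]  (obs o_3=2)
t=4: δ = [2.093e-06, 5.582e-07, 1.395e-06, 4.651e-06]  ψ = [1, 3, 0, 0]  (obs o_4=3)
backtrack: best end state = 3; path = [0, 3, 1, 0, 3]

path = [0, 3, 1, 0, 3]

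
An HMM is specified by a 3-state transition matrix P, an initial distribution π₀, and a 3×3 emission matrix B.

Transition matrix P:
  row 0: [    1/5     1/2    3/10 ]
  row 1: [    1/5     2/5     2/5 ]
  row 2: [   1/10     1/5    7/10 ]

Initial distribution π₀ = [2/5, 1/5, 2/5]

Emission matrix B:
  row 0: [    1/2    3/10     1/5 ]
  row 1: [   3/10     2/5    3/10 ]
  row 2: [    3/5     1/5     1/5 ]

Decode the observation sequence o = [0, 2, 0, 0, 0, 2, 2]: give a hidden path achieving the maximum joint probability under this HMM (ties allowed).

t=0: δ = [2.000e-01, 6.000e-02, 2.400e-01]  (obs o_0=0)
t=1: δ = [8.000e-03, 3.000e-02, 3.360e-02]  ψ = [0, 0, 2]  (obs o_1=2)
t=2: δ = [3.000e-03, 3.600e-03, 1.411e-02]  ψ = [1, 1, 2]  (obs o_2=0)
t=3: δ = [7.056e-04, 8.467e-04, 5.927e-03]  ψ = [2, 2, 2]  (obs o_3=0)
t=4: δ = [2.964e-04, 3.556e-04, 2.489e-03]  ψ = [2, 2, 2]  (obs o_4=0)
t=5: δ = [4.979e-05, 1.494e-04, 3.485e-04]  ψ = [2, 2, 2]  (obs o_5=2)
t=6: δ = [6.970e-06, 2.091e-05, 4.879e-05]  ψ = [2, 2, 2]  (obs o_6=2)
backtrack: best end state = 2; path = [2, 2, 2, 2, 2, 2, 2]

path = [2, 2, 2, 2, 2, 2, 2]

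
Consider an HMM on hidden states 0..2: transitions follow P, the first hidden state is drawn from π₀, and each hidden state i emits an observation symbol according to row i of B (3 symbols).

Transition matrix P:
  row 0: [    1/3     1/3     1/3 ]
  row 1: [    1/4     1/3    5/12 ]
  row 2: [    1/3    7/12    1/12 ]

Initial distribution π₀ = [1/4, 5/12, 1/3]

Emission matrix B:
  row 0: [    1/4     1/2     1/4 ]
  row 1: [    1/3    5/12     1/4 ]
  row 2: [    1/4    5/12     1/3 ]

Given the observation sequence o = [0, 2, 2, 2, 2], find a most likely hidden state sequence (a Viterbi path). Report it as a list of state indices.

t=0: δ = [6.250e-02, 1.389e-01, 8.333e-02]  (obs o_0=0)
t=1: δ = [8.681e-03, 1.215e-02, 1.929e-02]  ψ = [1, 2, 1]  (obs o_1=2)
t=2: δ = [1.608e-03, 2.813e-03, 1.688e-03]  ψ = [2, 2, 1]  (obs o_2=2)
t=3: δ = [1.758e-04, 2.462e-04, 3.907e-04]  ψ = [1, 2, 1]  (obs o_3=2)
t=4: δ = [3.256e-05, 5.698e-05, 3.419e-05]  ψ = [2, 2, 1]  (obs o_4=2)
backtrack: best end state = 1; path = [1, 2, 1, 2, 1]

path = [1, 2, 1, 2, 1]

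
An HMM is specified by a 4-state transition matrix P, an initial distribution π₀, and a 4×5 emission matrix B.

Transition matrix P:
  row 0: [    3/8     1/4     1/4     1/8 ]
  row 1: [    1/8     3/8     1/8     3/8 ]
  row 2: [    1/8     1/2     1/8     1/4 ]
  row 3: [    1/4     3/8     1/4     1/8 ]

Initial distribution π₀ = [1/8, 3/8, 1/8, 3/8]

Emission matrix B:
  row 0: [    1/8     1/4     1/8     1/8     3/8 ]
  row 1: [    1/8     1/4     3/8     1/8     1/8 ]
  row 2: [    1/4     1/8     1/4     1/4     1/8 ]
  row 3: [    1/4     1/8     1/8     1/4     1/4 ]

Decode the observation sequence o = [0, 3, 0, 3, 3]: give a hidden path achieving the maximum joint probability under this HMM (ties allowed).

t=0: δ = [1.562e-02, 4.688e-02, 3.125e-02, 9.375e-02]  (obs o_0=0)
t=1: δ = [2.930e-03, 4.395e-03, 5.859e-03, 4.395e-03]  ψ = [3, 3, 3, 1]  (obs o_1=3)
t=2: δ = [1.373e-04, 3.662e-04, 2.747e-04, 4.120e-04]  ψ = [0, 2, 3, 1]  (obs o_2=0)
t=3: δ = [1.287e-05, 1.931e-05, 2.575e-05, 3.433e-05]  ψ = [3, 3, 3, 1]  (obs o_3=3)
t=4: δ = [1.073e-06, 1.609e-06, 2.146e-06, 1.810e-06]  ψ = [3, 2, 3, 1]  (obs o_4=3)
backtrack: best end state = 2; path = [3, 2, 1, 3, 2]

path = [3, 2, 1, 3, 2]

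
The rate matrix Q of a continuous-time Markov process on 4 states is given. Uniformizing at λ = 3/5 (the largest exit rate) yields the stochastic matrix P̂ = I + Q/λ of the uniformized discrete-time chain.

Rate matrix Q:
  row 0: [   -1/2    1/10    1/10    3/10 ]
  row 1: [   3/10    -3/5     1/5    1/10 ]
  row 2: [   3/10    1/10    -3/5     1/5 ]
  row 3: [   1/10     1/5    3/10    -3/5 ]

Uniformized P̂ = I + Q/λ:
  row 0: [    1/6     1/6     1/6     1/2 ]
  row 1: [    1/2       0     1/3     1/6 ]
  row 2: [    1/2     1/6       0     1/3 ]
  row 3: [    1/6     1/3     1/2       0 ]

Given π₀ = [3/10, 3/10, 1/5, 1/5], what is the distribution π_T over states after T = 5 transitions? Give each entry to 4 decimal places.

t=0: π = [0.3000, 0.3000, 0.2000, 0.2000]
t=1: π = [0.3333, 0.1500, 0.2500, 0.2667]
t=2: π = [0.3000, 0.1861, 0.2389, 0.2750]
t=3: π = [0.3083, 0.1815, 0.2495, 0.2606]
t=4: π = [0.3103, 0.1799, 0.2422, 0.2676]
t=5: π = [0.3074, 0.1813, 0.2455, 0.2659]

π = [0.3074, 0.1813, 0.2455, 0.2659]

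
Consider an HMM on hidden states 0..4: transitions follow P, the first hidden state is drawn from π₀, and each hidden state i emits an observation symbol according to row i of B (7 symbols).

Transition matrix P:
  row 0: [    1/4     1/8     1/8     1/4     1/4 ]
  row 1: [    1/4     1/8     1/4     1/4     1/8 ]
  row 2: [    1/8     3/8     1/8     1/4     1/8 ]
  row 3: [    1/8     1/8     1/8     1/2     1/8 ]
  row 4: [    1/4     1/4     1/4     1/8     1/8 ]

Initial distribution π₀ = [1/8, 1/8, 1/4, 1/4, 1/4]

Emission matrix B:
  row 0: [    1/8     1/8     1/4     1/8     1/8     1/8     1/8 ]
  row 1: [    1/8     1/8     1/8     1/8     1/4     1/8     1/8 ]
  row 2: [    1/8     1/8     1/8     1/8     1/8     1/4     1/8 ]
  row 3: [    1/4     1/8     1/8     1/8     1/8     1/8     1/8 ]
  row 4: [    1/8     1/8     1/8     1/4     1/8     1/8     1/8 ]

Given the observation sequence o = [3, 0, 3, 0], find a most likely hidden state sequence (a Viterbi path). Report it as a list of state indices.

path = [3, 3, 3, 3]

t=0: δ = [1.562e-02, 1.562e-02, 3.125e-02, 3.125e-02, 6.250e-02]  (obs o_0=3)
t=1: δ = [1.953e-03, 1.953e-03, 1.953e-03, 3.906e-03, 9.766e-04]  ψ = [4, 4, 4, 3, 4]  (obs o_1=0)
t=2: δ = [6.104e-05, 9.155e-05, 6.104e-05, 2.441e-04, 1.221e-04]  ψ = [0, 2, 1, 3, 0]  (obs o_2=3)
t=3: δ = [3.815e-06, 3.815e-06, 3.815e-06, 3.052e-05, 3.815e-06]  ψ = [3, 3, 3, 3, 3]  (obs o_3=0)
backtrack: best end state = 3; path = [3, 3, 3, 3]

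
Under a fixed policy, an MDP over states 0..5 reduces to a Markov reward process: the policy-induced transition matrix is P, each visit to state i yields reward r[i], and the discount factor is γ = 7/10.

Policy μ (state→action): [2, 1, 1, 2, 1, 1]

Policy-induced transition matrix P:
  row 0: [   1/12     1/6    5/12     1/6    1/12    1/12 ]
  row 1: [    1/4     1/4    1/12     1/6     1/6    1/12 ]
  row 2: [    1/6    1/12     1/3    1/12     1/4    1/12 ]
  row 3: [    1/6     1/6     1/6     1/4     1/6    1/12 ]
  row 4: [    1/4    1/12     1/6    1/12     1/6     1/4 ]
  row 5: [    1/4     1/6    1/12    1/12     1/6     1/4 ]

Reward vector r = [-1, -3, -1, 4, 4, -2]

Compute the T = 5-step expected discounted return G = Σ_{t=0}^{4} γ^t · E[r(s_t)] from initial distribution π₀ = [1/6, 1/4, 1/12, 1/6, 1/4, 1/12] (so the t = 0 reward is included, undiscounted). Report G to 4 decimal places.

t=0: π = [0.1667, 0.2500, 0.0833, 0.1667, 0.2500, 0.0833], E[r] = 0.5000, γ^t·E[r] = 0.500000, running G = 0.500000
t=1: π = [0.2014, 0.1597, 0.1944, 0.1458, 0.1597, 0.1389], E[r] = 0.0694, γ^t·E[r] = 0.048611, running G = 0.548611
t=2: π = [0.1881, 0.1505, 0.2245, 0.1377, 0.1661, 0.1331], E[r] = 0.0851, γ^t·E[r] = 0.041684, running G = 0.590295
t=3: π = [0.1885, 0.1467, 0.2275, 0.1345, 0.1697, 0.1332], E[r] = 0.0945, γ^t·E[r] = 0.032421, running G = 0.622716
t=4: π = [0.1884, 0.1458, 0.2284, 0.1337, 0.1699, 0.1338], E[r] = 0.0926, γ^t·E[r] = 0.022228, running G = 0.644944

G = 0.6449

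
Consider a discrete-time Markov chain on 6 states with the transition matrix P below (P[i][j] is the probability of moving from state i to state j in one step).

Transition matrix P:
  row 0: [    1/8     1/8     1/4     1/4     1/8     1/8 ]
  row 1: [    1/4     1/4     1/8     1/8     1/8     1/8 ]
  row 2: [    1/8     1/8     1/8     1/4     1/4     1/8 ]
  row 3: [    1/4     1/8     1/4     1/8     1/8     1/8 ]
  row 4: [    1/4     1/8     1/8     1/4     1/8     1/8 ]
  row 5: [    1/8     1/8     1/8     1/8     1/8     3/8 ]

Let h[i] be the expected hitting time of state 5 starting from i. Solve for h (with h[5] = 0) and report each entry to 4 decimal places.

First-step conditioning: h[5] = 0; for i ≠ 5, h[i] = 1 + Σ_k P[i][k]·h[k].
  h[0] = 1 + 1/8·h[0] + 1/8·h[1] + 1/4·h[2] + 1/4·h[3] + 1/8·h[4]
  h[1] = 1 + 1/4·h[0] + 1/4·h[1] + 1/8·h[2] + 1/8·h[3] + 1/8·h[4]
  h[2] = 1 + 1/8·h[0] + 1/8·h[1] + 1/8·h[2] + 1/4·h[3] + 1/4·h[4]
  h[3] = 1 + 1/4·h[0] + 1/8·h[1] + 1/4·h[2] + 1/8·h[3] + 1/8·h[4]
  h[4] = 1 + 1/4·h[0] + 1/8·h[1] + 1/8·h[2] + 1/4·h[3] + 1/8·h[4]
Solving the 5×5 linear system over states ≠ 5 gives exactly h = [8, 8, 8, 8, 8, 0] (h[5] = 0 is the target).

h = [8.0000, 8.0000, 8.0000, 8.0000, 8.0000, 0.0000]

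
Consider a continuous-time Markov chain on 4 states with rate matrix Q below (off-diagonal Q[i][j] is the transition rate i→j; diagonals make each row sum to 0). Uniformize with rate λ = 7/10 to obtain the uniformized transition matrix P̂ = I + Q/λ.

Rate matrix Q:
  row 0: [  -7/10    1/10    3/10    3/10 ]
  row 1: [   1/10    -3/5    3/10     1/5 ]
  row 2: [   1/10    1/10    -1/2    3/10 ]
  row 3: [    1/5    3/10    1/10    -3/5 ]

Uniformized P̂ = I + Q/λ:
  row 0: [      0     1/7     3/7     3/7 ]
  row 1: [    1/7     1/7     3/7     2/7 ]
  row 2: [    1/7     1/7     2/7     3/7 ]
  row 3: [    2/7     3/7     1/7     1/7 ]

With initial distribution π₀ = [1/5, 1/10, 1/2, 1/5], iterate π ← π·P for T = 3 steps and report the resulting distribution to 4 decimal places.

π = [0.1606, 0.2280, 0.3029, 0.3085]

t=0: π = [0.2000, 0.1000, 0.5000, 0.2000]
t=1: π = [0.1429, 0.2000, 0.3000, 0.3571]
t=2: π = [0.1735, 0.2449, 0.2837, 0.2980]
t=3: π = [0.1606, 0.2280, 0.3029, 0.3085]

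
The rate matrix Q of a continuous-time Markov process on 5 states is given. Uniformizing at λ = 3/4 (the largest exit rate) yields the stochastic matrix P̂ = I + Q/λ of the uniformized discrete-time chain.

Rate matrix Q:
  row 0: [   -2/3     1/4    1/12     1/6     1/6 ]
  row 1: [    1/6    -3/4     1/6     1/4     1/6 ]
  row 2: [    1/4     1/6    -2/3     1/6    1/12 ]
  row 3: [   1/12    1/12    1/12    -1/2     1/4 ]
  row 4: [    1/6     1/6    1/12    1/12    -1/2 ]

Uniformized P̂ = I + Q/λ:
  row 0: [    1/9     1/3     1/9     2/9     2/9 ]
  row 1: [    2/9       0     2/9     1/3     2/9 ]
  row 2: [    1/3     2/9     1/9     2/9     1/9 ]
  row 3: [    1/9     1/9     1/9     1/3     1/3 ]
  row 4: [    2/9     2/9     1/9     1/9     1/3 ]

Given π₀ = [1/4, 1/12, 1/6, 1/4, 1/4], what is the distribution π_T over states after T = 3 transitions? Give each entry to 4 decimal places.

π = [0.1892, 0.1782, 0.1302, 0.2389, 0.2635]

t=0: π = [0.2500, 0.0833, 0.1667, 0.2500, 0.2500]
t=1: π = [0.1852, 0.2037, 0.1204, 0.2315, 0.2593]
t=2: π = [0.1893, 0.1718, 0.1337, 0.2418, 0.2634]
t=3: π = [0.1892, 0.1782, 0.1302, 0.2389, 0.2635]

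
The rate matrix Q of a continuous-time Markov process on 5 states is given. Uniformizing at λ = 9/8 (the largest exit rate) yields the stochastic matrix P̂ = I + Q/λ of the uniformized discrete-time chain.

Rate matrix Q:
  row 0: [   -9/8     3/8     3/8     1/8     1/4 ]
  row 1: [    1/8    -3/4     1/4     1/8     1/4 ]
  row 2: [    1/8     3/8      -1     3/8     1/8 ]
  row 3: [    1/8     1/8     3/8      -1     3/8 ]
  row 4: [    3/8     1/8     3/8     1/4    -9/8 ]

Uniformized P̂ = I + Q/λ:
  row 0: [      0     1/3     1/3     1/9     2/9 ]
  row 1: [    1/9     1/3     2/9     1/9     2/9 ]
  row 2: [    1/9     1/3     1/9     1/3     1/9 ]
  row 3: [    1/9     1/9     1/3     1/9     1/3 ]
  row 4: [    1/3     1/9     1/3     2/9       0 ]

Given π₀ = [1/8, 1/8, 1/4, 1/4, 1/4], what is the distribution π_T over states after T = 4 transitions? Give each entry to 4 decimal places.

π = [0.1351, 0.2528, 0.2498, 0.1861, 0.1761]

t=0: π = [0.1250, 0.1250, 0.2500, 0.2500, 0.2500]
t=1: π = [0.1528, 0.2222, 0.2639, 0.1944, 0.1667]
t=2: π = [0.1312, 0.2531, 0.2500, 0.1883, 0.1775]
t=3: π = [0.1360, 0.2521, 0.2497, 0.1864, 0.1759]
t=4: π = [0.1351, 0.2528, 0.2498, 0.1861, 0.1761]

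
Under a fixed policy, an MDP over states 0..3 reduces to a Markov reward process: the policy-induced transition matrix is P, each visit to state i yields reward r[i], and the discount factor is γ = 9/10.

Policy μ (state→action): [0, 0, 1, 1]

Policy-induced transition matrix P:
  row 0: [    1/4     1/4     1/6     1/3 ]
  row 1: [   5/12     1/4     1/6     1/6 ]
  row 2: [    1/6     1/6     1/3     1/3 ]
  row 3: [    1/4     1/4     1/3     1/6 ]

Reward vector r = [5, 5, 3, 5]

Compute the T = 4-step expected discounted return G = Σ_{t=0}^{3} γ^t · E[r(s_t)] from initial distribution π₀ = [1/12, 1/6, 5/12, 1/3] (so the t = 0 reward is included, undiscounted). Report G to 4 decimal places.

G = 15.0528

t=0: π = [0.0833, 0.1667, 0.4167, 0.3333], E[r] = 4.1667, γ^t·E[r] = 4.166667, running G = 4.166667
t=1: π = [0.2431, 0.2153, 0.2917, 0.2500], E[r] = 4.4167, γ^t·E[r] = 3.975000, running G = 8.141667
t=2: π = [0.2616, 0.2257, 0.2569, 0.2558], E[r] = 4.4861, γ^t·E[r] = 3.633750, running G = 11.775417
t=3: π = [0.2662, 0.2286, 0.2521, 0.2531], E[r] = 4.4958, γ^t·E[r] = 3.277406, running G = 15.052823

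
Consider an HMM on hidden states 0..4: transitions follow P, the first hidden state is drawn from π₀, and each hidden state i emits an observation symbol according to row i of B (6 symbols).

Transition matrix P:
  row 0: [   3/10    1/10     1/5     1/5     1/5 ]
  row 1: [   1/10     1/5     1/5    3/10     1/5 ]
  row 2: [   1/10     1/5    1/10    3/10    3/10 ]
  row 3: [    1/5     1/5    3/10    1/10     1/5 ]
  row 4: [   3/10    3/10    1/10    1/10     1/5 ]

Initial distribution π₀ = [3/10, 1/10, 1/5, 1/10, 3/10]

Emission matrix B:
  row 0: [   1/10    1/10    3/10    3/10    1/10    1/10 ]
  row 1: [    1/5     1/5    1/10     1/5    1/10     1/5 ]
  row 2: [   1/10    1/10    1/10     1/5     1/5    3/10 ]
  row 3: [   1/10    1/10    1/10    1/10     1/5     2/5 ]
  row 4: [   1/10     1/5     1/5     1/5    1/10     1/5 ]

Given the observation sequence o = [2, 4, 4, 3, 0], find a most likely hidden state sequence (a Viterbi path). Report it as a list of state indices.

t=0: δ = [9.000e-02, 1.000e-02, 2.000e-02, 1.000e-02, 6.000e-02]  (obs o_0=2)
t=1: δ = [2.700e-03, 1.800e-03, 3.600e-03, 3.600e-03, 1.800e-03]  ψ = [0, 4, 0, 0, 0]  (obs o_1=4)
t=2: δ = [8.100e-05, 7.200e-05, 2.160e-04, 2.160e-04, 1.080e-04]  ψ = [0, 2, 3, 2, 2]  (obs o_2=4)
t=3: δ = [1.296e-05, 8.640e-06, 1.296e-05, 6.480e-06, 1.296e-05]  ψ = [3, 2, 3, 2, 2]  (obs o_3=3)
t=4: δ = [3.888e-07, 7.776e-07, 2.592e-07, 3.888e-07, 3.888e-07]  ψ = [0, 4, 0, 2, 2]  (obs o_4=0)
backtrack: best end state = 1; path = [0, 3, 2, 4, 1]

path = [0, 3, 2, 4, 1]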